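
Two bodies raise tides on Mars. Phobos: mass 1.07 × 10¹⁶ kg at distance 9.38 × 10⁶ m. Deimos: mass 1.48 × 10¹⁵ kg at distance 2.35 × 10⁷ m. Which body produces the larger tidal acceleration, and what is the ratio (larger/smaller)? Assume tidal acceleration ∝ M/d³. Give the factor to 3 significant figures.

Phobos, by a factor of ≈ 114

Compare M/d³ for the two perturbers:
Phobos: (1.07 × 10¹⁶) / (9.38 × 10⁶)³ = 1.297 × 10⁻⁵
Deimos: (1.48 × 10¹⁵) / (2.35 × 10⁷)³ = 1.140 × 10⁻⁷
Ratio (larger/smaller) = 114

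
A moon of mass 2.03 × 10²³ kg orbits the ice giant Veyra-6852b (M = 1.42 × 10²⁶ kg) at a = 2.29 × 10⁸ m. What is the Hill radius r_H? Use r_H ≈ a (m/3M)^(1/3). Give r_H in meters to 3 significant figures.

r_H ≈ a (m/3M)^(1/3)
    = (2.29 × 10⁸) × (2.03 × 10²³ / (3 × 1.42 × 10²⁶))^(1/3)
    = 1.79 × 10⁷ m

1.79 × 10⁷ m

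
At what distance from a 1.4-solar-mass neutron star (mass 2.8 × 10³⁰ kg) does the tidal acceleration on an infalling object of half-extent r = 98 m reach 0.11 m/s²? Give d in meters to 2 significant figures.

2GMr/d³ = a_tidal  ⇒  d = (2GMr / a_tidal)^(1/3)
d = (2 × 6.674×10⁻¹¹ × (2.8 × 10³⁰) × (98) / (0.11))^(1/3)
  = 6.9 × 10⁷ m

6.9 × 10⁷ m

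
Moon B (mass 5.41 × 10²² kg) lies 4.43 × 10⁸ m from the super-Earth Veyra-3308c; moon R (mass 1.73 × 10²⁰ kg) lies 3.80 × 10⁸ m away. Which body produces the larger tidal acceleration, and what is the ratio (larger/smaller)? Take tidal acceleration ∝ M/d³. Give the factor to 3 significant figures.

Tidal acceleration ∝ M/d³, so compare M/d³ for each.
Moon B: (5.41 × 10²²) / (4.43 × 10⁸)³ = 6.223 × 10⁻⁴
Moon R: (1.73 × 10²⁰) / (3.80 × 10⁸)³ = 3.153 × 10⁻⁶
Ratio (larger/smaller) = 197

Moon B, by a factor of ≈ 197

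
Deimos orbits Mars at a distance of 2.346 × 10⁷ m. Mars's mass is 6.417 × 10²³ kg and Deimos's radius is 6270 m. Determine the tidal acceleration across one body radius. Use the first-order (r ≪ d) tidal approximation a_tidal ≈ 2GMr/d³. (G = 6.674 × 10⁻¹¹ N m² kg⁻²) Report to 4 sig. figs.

4.159 × 10⁻⁵ m/s²

Δa = 2GMr/d³
   = 2 × (6.674 × 10⁻¹¹) × (6.417 × 10²³) × (6270) / (2.346 × 10⁷)³
   = 4.159 × 10⁻⁵ m/s²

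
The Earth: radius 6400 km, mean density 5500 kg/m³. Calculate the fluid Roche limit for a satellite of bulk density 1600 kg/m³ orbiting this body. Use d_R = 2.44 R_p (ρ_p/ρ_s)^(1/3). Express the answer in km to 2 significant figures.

d_R = 2.44 × 6400 km × (5500/1600)^(1/3)
    = 24000 km

24000 km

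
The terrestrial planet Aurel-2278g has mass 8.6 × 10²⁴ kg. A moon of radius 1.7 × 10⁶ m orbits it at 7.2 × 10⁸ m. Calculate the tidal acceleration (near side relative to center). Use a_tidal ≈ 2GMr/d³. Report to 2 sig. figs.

5.2 × 10⁻⁶ m/s²

Δa = 2GMr/d³
   = 2 × (6.674 × 10⁻¹¹) × (8.6 × 10²⁴) × (1.7 × 10⁶) / (7.2 × 10⁸)³
   = 5.2 × 10⁻⁶ m/s²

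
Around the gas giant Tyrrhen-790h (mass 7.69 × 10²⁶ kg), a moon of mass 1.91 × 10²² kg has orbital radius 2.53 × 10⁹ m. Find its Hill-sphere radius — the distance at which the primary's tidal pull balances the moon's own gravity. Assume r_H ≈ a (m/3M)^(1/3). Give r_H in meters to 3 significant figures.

r_H ≈ a (m/3M)^(1/3)
    = (2.53 × 10⁹) × (1.91 × 10²² / (3 × 7.69 × 10²⁶))^(1/3)
    = 5.12 × 10⁷ m

5.12 × 10⁷ m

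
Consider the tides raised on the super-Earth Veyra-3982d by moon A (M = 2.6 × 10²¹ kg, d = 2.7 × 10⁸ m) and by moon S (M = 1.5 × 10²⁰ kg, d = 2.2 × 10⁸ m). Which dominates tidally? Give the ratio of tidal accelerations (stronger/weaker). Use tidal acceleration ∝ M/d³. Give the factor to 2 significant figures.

The tide-raising term goes as M/d³ (the gradient of a 1/d² field).
Moon A: (2.6 × 10²¹) / (2.7 × 10⁸)³ = 1.321 × 10⁻⁴
Moon S: (1.5 × 10²⁰) / (2.2 × 10⁸)³ = 1.409 × 10⁻⁵
Ratio (larger/smaller) = 9.4

Moon A, by a factor of ≈ 9.4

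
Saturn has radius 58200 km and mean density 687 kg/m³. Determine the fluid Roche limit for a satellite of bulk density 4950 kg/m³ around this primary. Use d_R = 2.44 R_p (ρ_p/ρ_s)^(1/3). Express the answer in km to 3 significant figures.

d_R = 2.44 × 58200 km × (687/4950)^(1/3)
    = 73500 km

73500 km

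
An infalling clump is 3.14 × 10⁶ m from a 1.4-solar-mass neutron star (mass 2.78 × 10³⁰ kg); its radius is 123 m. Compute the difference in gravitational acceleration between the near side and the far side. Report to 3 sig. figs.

2.95 × 10³ m/s²

The field gradient is 2GM/d³; across the full diameter 2r the difference is 4GMr/d³.
a_tidal = 4GMr/d³
        = 4 × (6.674 × 10⁻¹¹) × (2.78 × 10³⁰) × (123) / (3.14 × 10⁶)³
        = 2.95 × 10³ m/s²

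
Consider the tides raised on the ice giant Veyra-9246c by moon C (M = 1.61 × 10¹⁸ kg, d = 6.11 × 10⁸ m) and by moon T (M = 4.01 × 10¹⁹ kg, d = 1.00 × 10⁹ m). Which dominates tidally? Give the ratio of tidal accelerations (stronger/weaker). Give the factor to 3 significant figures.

Moon T, by a factor of ≈ 5.68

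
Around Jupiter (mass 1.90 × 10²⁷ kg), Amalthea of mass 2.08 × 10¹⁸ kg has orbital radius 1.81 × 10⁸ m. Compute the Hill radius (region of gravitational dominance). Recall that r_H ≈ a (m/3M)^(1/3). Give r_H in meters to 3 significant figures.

r_H ≈ a (m/3M)^(1/3)
    = (1.81 × 10⁸) × (2.08 × 10¹⁸ / (3 × 1.90 × 10²⁷))^(1/3)
    = 1.29 × 10⁵ m

1.29 × 10⁵ m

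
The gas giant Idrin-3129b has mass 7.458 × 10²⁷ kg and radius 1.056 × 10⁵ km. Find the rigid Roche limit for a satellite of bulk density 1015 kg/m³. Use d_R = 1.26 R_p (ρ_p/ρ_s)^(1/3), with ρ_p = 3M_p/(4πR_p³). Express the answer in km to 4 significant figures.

ρ_p = 3M_p/(4πR_p³) = 3 × (7.458 × 10²⁷) / (4π × (1.056 × 10⁸ m)³) = 1512 kg/m³
d_R = 1.26 × 1.056 × 10⁵ km × (1512/1015)^(1/3)
    = 1.520 × 10⁵ km

1.520 × 10⁵ km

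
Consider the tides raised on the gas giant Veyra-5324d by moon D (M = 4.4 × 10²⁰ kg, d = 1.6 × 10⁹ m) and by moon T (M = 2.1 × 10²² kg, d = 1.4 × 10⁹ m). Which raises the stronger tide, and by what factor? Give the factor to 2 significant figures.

Tidal stretch scales as M/d³; compute that for each body.
Moon D: (4.4 × 10²⁰) / (1.6 × 10⁹)³ = 1.074 × 10⁻⁷
Moon T: (2.1 × 10²²) / (1.4 × 10⁹)³ = 7.653 × 10⁻⁶
Ratio (larger/smaller) = 71

Moon T, by a factor of ≈ 71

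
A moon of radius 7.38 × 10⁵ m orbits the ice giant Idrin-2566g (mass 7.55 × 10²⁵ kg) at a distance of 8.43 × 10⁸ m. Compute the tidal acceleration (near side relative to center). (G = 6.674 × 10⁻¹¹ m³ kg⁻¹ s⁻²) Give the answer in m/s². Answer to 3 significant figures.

The tidal stretch is the gradient of GM/d² times the body's extent r, hence the 1/d³ dependence.
a_tidal = 2GMr/d³
        = 2 × (6.674 × 10⁻¹¹) × (7.55 × 10²⁵) × (7.38 × 10⁵) / (8.43 × 10⁸)³
        = 1.24 × 10⁻⁵ m/s²

1.24 × 10⁻⁵ m/s²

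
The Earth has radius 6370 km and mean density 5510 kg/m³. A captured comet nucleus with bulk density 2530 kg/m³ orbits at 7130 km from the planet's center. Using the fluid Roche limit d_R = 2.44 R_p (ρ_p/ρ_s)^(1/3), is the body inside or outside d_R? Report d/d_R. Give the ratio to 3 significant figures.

inside; d/d_R ≈ 0.354

d_R = 2.44 × (6370 km) × (5510/2530)^(1/3) = 20150 km
d/d_R = (7130) / (20150) = 0.354
Since d/d_R < 1, the body is inside the Roche limit.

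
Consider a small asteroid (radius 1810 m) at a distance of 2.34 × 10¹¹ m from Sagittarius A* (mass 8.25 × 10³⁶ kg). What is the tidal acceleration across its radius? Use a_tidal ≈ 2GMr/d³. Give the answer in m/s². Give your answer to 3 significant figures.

Differencing GM/(d−r)² and GM/d² to first order in r/d gives 2GMr/d³.
Δa = 2GMr/d³
   = 2 × (6.674 × 10⁻¹¹) × (8.25 × 10³⁶) × (1810) / (2.34 × 10¹¹)³
   = 1.56 × 10⁻⁴ m/s²

1.56 × 10⁻⁴ m/s²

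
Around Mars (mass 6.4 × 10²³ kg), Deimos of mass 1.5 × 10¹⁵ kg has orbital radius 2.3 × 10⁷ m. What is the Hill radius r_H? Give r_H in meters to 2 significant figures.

r_H ≈ a (m/3M)^(1/3)
    = (2.3 × 10⁷) × (1.5 × 10¹⁵ / (3 × 6.4 × 10²³))^(1/3)
    = 2.1 × 10⁴ m

2.1 × 10⁴ m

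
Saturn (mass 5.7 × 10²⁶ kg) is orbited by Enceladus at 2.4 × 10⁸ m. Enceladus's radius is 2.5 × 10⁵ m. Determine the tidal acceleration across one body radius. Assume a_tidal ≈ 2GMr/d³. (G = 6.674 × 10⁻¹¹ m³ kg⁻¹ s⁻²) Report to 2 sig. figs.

Δg = 2GMr/d³
   = 2 × (6.674 × 10⁻¹¹) × (5.7 × 10²⁶) × (2.5 × 10⁵) / (2.4 × 10⁸)³
   = 1.4 × 10⁻³ m/s²

1.4 × 10⁻³ m/s²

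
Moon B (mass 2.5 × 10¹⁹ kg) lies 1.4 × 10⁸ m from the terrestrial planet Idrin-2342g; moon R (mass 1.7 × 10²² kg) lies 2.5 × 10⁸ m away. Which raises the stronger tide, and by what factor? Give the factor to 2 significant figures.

Moon R, by a factor of ≈ 120

Compare M/d³ for the two perturbers:
Moon B: (2.5 × 10¹⁹) / (1.4 × 10⁸)³ = 9.111 × 10⁻⁶
Moon R: (1.7 × 10²²) / (2.5 × 10⁸)³ = 1.088 × 10⁻³
Ratio (larger/smaller) = 120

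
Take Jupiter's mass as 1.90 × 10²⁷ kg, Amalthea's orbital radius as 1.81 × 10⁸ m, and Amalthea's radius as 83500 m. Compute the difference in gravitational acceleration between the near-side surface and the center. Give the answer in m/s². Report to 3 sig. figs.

The tidal stretch is the gradient of GM/d² times the body's extent r, hence the 1/d³ dependence.
Δa = 2GMr/d³
   = 2 × (6.674 × 10⁻¹¹) × (1.90 × 10²⁷) × (83500) / (1.81 × 10⁸)³
   = 3.57 × 10⁻³ m/s²

3.57 × 10⁻³ m/s²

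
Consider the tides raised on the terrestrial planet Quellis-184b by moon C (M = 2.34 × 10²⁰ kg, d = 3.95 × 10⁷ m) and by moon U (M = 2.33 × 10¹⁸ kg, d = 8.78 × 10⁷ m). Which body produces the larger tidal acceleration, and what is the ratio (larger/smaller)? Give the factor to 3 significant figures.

Moon C, by a factor of ≈ 1100

Compare M/d³ for the two perturbers:
Moon C: (2.34 × 10²⁰) / (3.95 × 10⁷)³ = 3.797 × 10⁻³
Moon U: (2.33 × 10¹⁸) / (8.78 × 10⁷)³ = 3.442 × 10⁻⁶
Ratio (larger/smaller) = 1100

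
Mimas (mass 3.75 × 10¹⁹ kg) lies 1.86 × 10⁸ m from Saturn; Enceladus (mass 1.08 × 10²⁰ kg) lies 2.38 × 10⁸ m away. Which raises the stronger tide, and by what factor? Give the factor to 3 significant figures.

Enceladus, by a factor of ≈ 1.37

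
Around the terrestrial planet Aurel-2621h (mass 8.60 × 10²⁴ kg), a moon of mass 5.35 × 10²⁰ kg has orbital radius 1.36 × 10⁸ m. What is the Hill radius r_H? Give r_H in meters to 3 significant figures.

r_H ≈ a (m/3M)^(1/3)
    = (1.36 × 10⁸) × (5.35 × 10²⁰ / (3 × 8.60 × 10²⁴))^(1/3)
    = 3.74 × 10⁶ m

3.74 × 10⁶ m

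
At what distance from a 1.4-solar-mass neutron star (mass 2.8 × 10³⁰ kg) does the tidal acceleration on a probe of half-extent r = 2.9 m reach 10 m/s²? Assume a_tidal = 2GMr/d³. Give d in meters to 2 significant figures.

4.8 × 10⁶ m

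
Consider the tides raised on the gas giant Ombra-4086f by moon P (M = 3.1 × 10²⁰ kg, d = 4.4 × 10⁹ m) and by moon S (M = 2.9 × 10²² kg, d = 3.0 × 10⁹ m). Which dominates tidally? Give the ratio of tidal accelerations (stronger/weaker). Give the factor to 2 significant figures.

The tide-raising term goes as M/d³ (the gradient of a 1/d² field).
Moon P: (3.1 × 10²⁰) / (4.4 × 10⁹)³ = 3.639 × 10⁻⁹
Moon S: (2.9 × 10²²) / (3.0 × 10⁹)³ = 1.074 × 10⁻⁶
Ratio (larger/smaller) = 300

Moon S, by a factor of ≈ 300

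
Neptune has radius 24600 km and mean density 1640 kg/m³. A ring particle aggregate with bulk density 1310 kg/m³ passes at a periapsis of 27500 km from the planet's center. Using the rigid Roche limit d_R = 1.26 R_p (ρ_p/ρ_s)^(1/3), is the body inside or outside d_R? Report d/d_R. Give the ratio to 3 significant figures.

d_R = 1.26 × (24600 km) × (1640/1310)^(1/3) = 33410 km
d/d_R = (27500) / (33410) = 0.823
Since d/d_R < 1, the body is inside the Roche limit.

inside; d/d_R ≈ 0.823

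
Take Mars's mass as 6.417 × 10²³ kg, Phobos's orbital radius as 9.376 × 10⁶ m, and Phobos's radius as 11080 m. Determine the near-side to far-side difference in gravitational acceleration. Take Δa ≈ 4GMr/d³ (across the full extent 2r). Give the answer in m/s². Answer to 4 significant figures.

Δg = 4GMr/d³
   = 4 × (6.674 × 10⁻¹¹) × (6.417 × 10²³) × (11080) / (9.376 × 10⁶)³
   = 2.303 × 10⁻³ m/s²

2.303 × 10⁻³ m/s²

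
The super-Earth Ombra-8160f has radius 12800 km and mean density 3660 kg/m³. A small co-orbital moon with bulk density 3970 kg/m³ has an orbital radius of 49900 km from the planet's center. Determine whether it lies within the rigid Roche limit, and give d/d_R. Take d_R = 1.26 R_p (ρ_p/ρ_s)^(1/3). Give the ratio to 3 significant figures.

d_R = 1.26 × (12800 km) × (3660/3970)^(1/3) = 15700 km
d/d_R = (49900) / (15700) = 3.18
Since d/d_R > 1, the body is outside the Roche limit.

outside; d/d_R ≈ 3.18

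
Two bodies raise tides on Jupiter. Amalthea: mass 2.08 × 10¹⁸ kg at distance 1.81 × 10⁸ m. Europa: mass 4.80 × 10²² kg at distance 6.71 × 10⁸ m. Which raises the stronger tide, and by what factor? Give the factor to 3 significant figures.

Europa, by a factor of ≈ 453

Tidal stretch scales as M/d³; compute that for each body.
Amalthea: (2.08 × 10¹⁸) / (1.81 × 10⁸)³ = 3.508 × 10⁻⁷
Europa: (4.80 × 10²²) / (6.71 × 10⁸)³ = 1.589 × 10⁻⁴
Ratio (larger/smaller) = 453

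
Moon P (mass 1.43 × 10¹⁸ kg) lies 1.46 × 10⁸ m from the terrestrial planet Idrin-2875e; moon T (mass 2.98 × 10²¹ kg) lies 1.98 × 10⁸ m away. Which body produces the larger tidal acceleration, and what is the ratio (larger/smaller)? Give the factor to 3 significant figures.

Moon T, by a factor of ≈ 835

The tide-raising term goes as M/d³ (the gradient of a 1/d² field).
Moon P: (1.43 × 10¹⁸) / (1.46 × 10⁸)³ = 4.595 × 10⁻⁷
Moon T: (2.98 × 10²¹) / (1.98 × 10⁸)³ = 3.839 × 10⁻⁴
Ratio (larger/smaller) = 835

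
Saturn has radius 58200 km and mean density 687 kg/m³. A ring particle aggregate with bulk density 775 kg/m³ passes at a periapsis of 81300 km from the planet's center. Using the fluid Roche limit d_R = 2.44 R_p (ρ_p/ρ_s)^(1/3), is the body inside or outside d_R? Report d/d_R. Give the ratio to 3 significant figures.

inside; d/d_R ≈ 0.596

d_R = 2.44 × (58200 km) × (687/775)^(1/3) = 1.364 × 10⁵ km
d/d_R = (81300) / (1.364 × 10⁵) = 0.596
Since d/d_R < 1, the body is inside the Roche limit.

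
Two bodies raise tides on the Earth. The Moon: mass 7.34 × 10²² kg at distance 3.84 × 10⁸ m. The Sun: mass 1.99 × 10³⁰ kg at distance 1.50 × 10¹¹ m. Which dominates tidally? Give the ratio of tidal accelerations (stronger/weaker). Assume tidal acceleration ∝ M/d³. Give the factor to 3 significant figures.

The Moon, by a factor of ≈ 2.20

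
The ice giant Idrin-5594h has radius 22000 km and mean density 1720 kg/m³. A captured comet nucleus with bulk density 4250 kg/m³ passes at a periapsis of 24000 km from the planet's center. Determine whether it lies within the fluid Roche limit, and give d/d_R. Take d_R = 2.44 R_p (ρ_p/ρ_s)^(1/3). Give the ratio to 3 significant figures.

inside; d/d_R ≈ 0.604

d_R = 2.44 × (22000 km) × (1720/4250)^(1/3) = 39710 km
d/d_R = (24000) / (39710) = 0.604
Since d/d_R < 1, the body is inside the Roche limit.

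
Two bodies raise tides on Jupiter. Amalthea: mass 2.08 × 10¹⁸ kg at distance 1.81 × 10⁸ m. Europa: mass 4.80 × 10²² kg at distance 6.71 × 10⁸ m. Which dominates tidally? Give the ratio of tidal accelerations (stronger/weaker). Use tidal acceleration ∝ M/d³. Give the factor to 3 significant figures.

Europa, by a factor of ≈ 453

Tidal stretch scales as M/d³; compute that for each body.
Amalthea: (2.08 × 10¹⁸) / (1.81 × 10⁸)³ = 3.508 × 10⁻⁷
Europa: (4.80 × 10²²) / (6.71 × 10⁸)³ = 1.589 × 10⁻⁴
Ratio (larger/smaller) = 453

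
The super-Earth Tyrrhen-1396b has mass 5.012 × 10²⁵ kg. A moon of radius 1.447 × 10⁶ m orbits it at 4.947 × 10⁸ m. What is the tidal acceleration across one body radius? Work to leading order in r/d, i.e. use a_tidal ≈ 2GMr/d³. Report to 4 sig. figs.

7.996 × 10⁻⁵ m/s²

Differencing GM/(d−r)² and GM/d² to first order in r/d gives 2GMr/d³.
a_tidal = 2GMr/d³
        = 2 × (6.674 × 10⁻¹¹) × (5.012 × 10²⁵) × (1.447 × 10⁶) / (4.947 × 10⁸)³
        = 7.996 × 10⁻⁵ m/s²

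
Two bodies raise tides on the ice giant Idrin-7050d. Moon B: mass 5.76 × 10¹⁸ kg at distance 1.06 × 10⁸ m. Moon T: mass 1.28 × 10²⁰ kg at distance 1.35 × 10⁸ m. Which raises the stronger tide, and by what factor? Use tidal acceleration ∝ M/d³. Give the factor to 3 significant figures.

Moon T, by a factor of ≈ 10.8

Tidal acceleration ∝ M/d³, so compare M/d³ for each.
Moon B: (5.76 × 10¹⁸) / (1.06 × 10⁸)³ = 4.836 × 10⁻⁶
Moon T: (1.28 × 10²⁰) / (1.35 × 10⁸)³ = 5.202 × 10⁻⁵
Ratio (larger/smaller) = 10.8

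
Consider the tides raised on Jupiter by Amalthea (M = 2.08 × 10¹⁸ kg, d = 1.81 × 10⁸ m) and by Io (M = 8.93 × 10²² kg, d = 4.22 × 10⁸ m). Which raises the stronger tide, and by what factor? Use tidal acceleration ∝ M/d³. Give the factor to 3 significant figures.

Tidal stretch scales as M/d³; compute that for each body.
Amalthea: (2.08 × 10¹⁸) / (1.81 × 10⁸)³ = 3.508 × 10⁻⁷
Io: (8.93 × 10²²) / (4.22 × 10⁸)³ = 1.188 × 10⁻³
Ratio (larger/smaller) = 3390

Io, by a factor of ≈ 3390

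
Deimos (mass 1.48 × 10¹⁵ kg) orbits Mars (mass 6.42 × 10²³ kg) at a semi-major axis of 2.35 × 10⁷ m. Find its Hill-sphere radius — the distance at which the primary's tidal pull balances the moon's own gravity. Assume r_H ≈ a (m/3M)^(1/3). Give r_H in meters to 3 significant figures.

r_H ≈ a (m/3M)^(1/3)
    = (2.35 × 10⁷) × (1.48 × 10¹⁵ / (3 × 6.42 × 10²³))^(1/3)
    = 2.15 × 10⁴ m

2.15 × 10⁴ m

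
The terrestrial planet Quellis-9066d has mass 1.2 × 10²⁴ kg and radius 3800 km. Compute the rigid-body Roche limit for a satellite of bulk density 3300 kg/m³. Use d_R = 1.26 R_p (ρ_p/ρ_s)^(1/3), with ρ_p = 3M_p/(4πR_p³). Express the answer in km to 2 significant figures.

ρ_p = 3M_p/(4πR_p³) = 3 × (1.2 × 10²⁴) / (4π × (3.8 × 10⁶ m)³) = 5200 kg/m³
d_R = 1.26 × 3800 km × (5200/3300)^(1/3)
    = 5600 km

5600 km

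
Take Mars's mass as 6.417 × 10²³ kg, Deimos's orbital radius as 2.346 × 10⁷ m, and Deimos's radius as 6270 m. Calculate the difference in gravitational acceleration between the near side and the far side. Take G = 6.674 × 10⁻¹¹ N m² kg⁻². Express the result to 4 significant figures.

8.319 × 10⁻⁵ m/s²

Δg = 4GMr/d³
   = 4 × (6.674 × 10⁻¹¹) × (6.417 × 10²³) × (6270) / (2.346 × 10⁷)³
   = 8.319 × 10⁻⁵ m/s²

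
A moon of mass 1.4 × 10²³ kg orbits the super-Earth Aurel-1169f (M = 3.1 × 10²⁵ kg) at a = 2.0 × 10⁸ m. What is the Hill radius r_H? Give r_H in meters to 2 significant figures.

2.3 × 10⁷ m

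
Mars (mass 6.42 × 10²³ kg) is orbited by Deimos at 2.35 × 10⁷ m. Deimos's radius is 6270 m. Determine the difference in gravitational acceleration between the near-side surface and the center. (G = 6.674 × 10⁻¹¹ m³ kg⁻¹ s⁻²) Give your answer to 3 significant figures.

4.14 × 10⁻⁵ m/s²

Δg = 2GMr/d³
   = 2 × (6.674 × 10⁻¹¹) × (6.42 × 10²³) × (6270) / (2.35 × 10⁷)³
   = 4.14 × 10⁻⁵ m/s²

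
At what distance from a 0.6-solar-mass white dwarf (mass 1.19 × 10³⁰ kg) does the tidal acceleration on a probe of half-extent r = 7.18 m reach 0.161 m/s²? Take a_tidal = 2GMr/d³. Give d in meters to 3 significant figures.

1.92 × 10⁷ m

2GMr/d³ = a_tidal  ⇒  d = (2GMr / a_tidal)^(1/3)
d = (2 × 6.674×10⁻¹¹ × (1.19 × 10³⁰) × (7.18) / (0.161))^(1/3)
  = 1.92 × 10⁷ m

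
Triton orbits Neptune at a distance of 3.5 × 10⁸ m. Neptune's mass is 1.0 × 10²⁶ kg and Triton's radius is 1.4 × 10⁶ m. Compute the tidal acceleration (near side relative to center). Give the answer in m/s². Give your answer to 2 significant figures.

The tidal stretch is the gradient of GM/d² times the body's extent r, hence the 1/d³ dependence.
Δa = 2GMr/d³
   = 2 × (6.674 × 10⁻¹¹) × (1.0 × 10²⁶) × (1.4 × 10⁶) / (3.5 × 10⁸)³
   = 4.4 × 10⁻⁴ m/s²

4.4 × 10⁻⁴ m/s²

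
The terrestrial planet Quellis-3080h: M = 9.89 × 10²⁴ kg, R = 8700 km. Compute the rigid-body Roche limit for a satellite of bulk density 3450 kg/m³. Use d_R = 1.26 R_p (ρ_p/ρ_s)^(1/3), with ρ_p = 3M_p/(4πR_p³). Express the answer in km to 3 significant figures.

ρ_p = 3M_p/(4πR_p³) = 3 × (9.89 × 10²⁴) / (4π × (8.70 × 10⁶ m)³) = 3590 kg/m³
d_R = 1.26 × 8700 km × (3590/3450)^(1/3)
    = 11100 km

11100 km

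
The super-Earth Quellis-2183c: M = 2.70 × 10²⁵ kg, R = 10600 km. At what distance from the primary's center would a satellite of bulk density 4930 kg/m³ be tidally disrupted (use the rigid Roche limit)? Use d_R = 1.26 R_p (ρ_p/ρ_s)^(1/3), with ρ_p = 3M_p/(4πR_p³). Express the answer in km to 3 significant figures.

13800 km

ρ_p = 3M_p/(4πR_p³) = 3 × (2.70 × 10²⁵) / (4π × (1.06 × 10⁷ m)³) = 5410 kg/m³
d_R = 1.26 × 10600 km × (5410/4930)^(1/3)
    = 13800 km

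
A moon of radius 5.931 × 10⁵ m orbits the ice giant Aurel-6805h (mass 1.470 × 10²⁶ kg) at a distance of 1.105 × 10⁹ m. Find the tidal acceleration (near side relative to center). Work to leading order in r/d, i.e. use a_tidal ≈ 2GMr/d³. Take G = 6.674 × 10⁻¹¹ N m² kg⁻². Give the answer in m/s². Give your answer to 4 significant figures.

The tidal stretch is the gradient of GM/d² times the body's extent r, hence the 1/d³ dependence.
Δa = 2GMr/d³
   = 2 × (6.674 × 10⁻¹¹) × (1.470 × 10²⁶) × (5.931 × 10⁵) / (1.105 × 10⁹)³
   = 8.625 × 10⁻⁶ m/s²

8.625 × 10⁻⁶ m/s²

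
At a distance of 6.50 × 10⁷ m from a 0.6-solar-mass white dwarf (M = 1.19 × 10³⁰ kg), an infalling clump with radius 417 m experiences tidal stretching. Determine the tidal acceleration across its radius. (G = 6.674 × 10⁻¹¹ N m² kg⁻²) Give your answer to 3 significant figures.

2.41 × 10⁻¹ m/s²

Δg = 2GMr/d³
   = 2 × (6.674 × 10⁻¹¹) × (1.19 × 10³⁰) × (417) / (6.50 × 10⁷)³
   = 2.41 × 10⁻¹ m/s²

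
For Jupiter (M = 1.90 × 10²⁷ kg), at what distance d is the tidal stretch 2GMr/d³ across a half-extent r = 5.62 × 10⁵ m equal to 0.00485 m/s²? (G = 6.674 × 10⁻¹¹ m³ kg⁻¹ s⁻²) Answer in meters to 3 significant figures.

2GMr/d³ = a_tidal  ⇒  d = (2GMr / a_tidal)^(1/3)
d = (2 × 6.674×10⁻¹¹ × (1.90 × 10²⁷) × (5.62 × 10⁵) / (0.00485))^(1/3)
  = 3.09 × 10⁸ m

3.09 × 10⁸ m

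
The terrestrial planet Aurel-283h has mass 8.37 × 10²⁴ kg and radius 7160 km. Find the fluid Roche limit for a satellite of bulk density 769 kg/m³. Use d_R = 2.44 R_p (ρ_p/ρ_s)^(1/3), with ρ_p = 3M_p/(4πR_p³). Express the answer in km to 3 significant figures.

33500 km

ρ_p = 3M_p/(4πR_p³) = 3 × (8.37 × 10²⁴) / (4π × (7.16 × 10⁶ m)³) = 5440 kg/m³
d_R = 2.44 × 7160 km × (5440/769)^(1/3)
    = 33500 km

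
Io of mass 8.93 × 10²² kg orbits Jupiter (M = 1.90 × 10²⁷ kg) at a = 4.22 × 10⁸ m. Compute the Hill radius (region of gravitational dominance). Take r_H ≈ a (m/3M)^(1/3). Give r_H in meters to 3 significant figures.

r_H ≈ a (m/3M)^(1/3)
    = (4.22 × 10⁸) × (8.93 × 10²² / (3 × 1.90 × 10²⁷))^(1/3)
    = 1.06 × 10⁷ m

1.06 × 10⁷ m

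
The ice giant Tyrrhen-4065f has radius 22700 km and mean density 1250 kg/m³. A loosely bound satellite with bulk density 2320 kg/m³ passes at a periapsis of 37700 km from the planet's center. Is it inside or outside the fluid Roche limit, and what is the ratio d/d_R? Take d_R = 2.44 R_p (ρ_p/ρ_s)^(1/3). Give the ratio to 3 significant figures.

inside; d/d_R ≈ 0.836

d_R = 2.44 × (22700 km) × (1250/2320)^(1/3) = 45070 km
d/d_R = (37700) / (45070) = 0.836
Since d/d_R < 1, the body is inside the Roche limit.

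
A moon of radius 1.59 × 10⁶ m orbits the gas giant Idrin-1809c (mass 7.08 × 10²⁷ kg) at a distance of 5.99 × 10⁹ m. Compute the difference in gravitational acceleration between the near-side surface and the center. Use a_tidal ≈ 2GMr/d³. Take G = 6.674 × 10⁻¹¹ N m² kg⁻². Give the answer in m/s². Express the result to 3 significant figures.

Δg = 2GMr/d³
   = 2 × (6.674 × 10⁻¹¹) × (7.08 × 10²⁷) × (1.59 × 10⁶) / (5.99 × 10⁹)³
   = 6.99 × 10⁻⁶ m/s²

6.99 × 10⁻⁶ m/s²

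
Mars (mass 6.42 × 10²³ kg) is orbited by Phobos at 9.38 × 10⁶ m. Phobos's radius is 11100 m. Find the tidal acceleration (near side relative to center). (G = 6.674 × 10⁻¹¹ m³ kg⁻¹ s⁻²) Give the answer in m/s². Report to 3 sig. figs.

1.15 × 10⁻³ m/s²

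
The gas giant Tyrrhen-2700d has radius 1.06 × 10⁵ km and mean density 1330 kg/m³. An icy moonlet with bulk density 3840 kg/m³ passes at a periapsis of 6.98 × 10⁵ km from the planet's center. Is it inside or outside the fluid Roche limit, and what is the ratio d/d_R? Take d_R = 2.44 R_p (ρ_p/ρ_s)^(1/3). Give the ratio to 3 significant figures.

d_R = 2.44 × (1.06 × 10⁵ km) × (1330/3840)^(1/3) = 1.816 × 10⁵ km
d/d_R = (6.98 × 10⁵) / (1.816 × 10⁵) = 3.84
Since d/d_R > 1, the body is outside the Roche limit.

outside; d/d_R ≈ 3.84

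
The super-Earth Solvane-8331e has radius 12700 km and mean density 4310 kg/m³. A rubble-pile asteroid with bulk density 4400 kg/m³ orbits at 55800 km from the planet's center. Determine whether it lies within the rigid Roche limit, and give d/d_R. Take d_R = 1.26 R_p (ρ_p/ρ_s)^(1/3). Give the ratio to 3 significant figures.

outside; d/d_R ≈ 3.51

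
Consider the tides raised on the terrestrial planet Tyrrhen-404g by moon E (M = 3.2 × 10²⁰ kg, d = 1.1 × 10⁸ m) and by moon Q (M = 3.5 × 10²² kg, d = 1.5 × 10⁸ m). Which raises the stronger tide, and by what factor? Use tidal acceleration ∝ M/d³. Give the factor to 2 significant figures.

Compare M/d³ for the two perturbers:
Moon E: (3.2 × 10²⁰) / (1.1 × 10⁸)³ = 2.404 × 10⁻⁴
Moon Q: (3.5 × 10²²) / (1.5 × 10⁸)³ = 1.037 × 10⁻²
Ratio (larger/smaller) = 43

Moon Q, by a factor of ≈ 43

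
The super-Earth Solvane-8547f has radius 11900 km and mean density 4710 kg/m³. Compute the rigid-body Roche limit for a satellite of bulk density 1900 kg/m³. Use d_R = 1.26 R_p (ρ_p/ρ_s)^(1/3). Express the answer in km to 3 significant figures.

20300 km

d_R = 1.26 × 11900 km × (4710/1900)^(1/3)
    = 20300 km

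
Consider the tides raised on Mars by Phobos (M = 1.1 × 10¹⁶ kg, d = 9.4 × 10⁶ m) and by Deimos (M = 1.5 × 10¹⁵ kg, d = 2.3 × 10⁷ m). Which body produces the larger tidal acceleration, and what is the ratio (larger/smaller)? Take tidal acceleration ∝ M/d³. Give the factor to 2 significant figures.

Phobos, by a factor of ≈ 110

Tidal stretch scales as M/d³; compute that for each body.
Phobos: (1.1 × 10¹⁶) / (9.4 × 10⁶)³ = 1.324 × 10⁻⁵
Deimos: (1.5 × 10¹⁵) / (2.3 × 10⁷)³ = 1.233 × 10⁻⁷
Ratio (larger/smaller) = 110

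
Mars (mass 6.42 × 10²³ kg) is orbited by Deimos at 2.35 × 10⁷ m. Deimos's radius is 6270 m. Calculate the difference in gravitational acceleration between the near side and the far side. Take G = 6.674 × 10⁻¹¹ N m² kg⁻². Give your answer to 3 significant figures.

Near-to-far spans 2r, so the tidal difference is twice the near-to-center value: 4GMr/d³.
a_tidal = 4GMr/d³
        = 4 × (6.674 × 10⁻¹¹) × (6.42 × 10²³) × (6270) / (2.35 × 10⁷)³
        = 8.28 × 10⁻⁵ m/s²

8.28 × 10⁻⁵ m/s²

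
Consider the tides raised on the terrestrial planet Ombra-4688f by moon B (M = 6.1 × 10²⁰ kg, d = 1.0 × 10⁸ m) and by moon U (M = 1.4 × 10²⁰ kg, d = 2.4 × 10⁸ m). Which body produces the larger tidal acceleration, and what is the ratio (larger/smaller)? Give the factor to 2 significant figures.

Moon B, by a factor of ≈ 60

Tidal stretch scales as M/d³; compute that for each body.
Moon B: (6.1 × 10²⁰) / (1.0 × 10⁸)³ = 6.100 × 10⁻⁴
Moon U: (1.4 × 10²⁰) / (2.4 × 10⁸)³ = 1.013 × 10⁻⁵
Ratio (larger/smaller) = 60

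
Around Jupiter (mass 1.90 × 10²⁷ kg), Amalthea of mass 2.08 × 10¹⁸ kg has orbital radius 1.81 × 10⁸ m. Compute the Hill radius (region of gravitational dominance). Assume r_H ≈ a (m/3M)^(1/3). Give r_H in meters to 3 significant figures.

1.29 × 10⁵ m

r_H ≈ a (m/3M)^(1/3)
    = (1.81 × 10⁸) × (2.08 × 10¹⁸ / (3 × 1.90 × 10²⁷))^(1/3)
    = 1.29 × 10⁵ m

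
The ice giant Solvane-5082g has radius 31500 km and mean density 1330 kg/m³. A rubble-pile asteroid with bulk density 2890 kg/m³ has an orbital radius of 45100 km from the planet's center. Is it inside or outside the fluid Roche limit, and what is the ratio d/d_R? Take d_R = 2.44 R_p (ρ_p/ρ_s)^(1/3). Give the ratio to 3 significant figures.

inside; d/d_R ≈ 0.760

d_R = 2.44 × (31500 km) × (1330/2890)^(1/3) = 59340 km
d/d_R = (45100) / (59340) = 0.760
Since d/d_R < 1, the body is inside the Roche limit.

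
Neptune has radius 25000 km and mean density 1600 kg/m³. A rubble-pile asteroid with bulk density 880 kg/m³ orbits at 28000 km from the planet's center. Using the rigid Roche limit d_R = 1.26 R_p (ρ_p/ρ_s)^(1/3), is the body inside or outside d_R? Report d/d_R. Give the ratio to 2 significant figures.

inside; d/d_R ≈ 0.73

d_R = 1.26 × (25000 km) × (1600/880)^(1/3) = 38450 km
d/d_R = (28000) / (38450) = 0.73
Since d/d_R < 1, the body is inside the Roche limit.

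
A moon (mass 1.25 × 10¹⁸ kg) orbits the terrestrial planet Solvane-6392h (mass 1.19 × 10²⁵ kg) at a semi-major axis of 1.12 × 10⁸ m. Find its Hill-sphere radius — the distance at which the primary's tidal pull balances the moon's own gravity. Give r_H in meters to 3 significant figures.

r_H ≈ a (m/3M)^(1/3)
    = (1.12 × 10⁸) × (1.25 × 10¹⁸ / (3 × 1.19 × 10²⁵))^(1/3)
    = 3.66 × 10⁵ m

3.66 × 10⁵ m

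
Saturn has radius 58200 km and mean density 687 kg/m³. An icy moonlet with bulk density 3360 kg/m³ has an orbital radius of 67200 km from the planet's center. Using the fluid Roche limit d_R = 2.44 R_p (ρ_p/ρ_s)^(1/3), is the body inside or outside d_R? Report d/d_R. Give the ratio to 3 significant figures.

inside; d/d_R ≈ 0.803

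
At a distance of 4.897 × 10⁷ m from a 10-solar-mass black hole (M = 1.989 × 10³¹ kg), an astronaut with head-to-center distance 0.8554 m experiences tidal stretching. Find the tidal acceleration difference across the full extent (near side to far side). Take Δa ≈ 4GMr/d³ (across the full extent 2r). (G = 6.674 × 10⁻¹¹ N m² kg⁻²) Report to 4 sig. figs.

Differencing GM/(d−r)² and GM/(d+r)² to first order in r/d gives 4GMr/d³.
a_tidal = 4GMr/d³
        = 4 × (6.674 × 10⁻¹¹) × (1.989 × 10³¹) × (0.8554) / (4.897 × 10⁷)³
        = 3.868 × 10⁻² m/s²

3.868 × 10⁻² m/s²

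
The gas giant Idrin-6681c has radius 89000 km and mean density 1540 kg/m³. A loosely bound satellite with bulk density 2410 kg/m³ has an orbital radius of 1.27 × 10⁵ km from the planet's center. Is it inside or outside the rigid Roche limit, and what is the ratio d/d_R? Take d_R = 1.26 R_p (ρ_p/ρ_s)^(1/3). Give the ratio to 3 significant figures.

d_R = 1.26 × (89000 km) × (1540/2410)^(1/3) = 96590 km
d/d_R = (1.27 × 10⁵) / (96590) = 1.31
Since d/d_R > 1, the body is outside the Roche limit.

outside; d/d_R ≈ 1.31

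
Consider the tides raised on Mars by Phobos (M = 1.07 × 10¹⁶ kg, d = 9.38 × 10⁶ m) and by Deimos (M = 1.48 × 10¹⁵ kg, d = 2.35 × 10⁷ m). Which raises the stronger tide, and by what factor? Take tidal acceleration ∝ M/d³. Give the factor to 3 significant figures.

Phobos, by a factor of ≈ 114

Compare M/d³ for the two perturbers:
Phobos: (1.07 × 10¹⁶) / (9.38 × 10⁶)³ = 1.297 × 10⁻⁵
Deimos: (1.48 × 10¹⁵) / (2.35 × 10⁷)³ = 1.140 × 10⁻⁷
Ratio (larger/smaller) = 114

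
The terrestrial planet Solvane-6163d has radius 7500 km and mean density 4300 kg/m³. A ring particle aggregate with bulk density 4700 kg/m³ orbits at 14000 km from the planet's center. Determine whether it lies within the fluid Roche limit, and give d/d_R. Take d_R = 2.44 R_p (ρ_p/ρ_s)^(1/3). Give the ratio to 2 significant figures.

d_R = 2.44 × (7500 km) × (4300/4700)^(1/3) = 17770 km
d/d_R = (14000) / (17770) = 0.79
Since d/d_R < 1, the body is inside the Roche limit.

inside; d/d_R ≈ 0.79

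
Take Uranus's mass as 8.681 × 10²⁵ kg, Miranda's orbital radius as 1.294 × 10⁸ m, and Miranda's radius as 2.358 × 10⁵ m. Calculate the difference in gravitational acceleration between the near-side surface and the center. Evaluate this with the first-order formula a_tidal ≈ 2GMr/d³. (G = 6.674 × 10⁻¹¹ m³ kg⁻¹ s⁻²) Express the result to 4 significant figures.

1.261 × 10⁻³ m/s²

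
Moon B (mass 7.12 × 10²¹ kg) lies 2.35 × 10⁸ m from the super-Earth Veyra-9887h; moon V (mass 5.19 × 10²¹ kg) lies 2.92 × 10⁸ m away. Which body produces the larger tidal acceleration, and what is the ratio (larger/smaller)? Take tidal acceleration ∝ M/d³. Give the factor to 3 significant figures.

Moon B, by a factor of ≈ 2.63

Tidal acceleration ∝ M/d³, so compare M/d³ for each.
Moon B: (7.12 × 10²¹) / (2.35 × 10⁸)³ = 5.486 × 10⁻⁴
Moon V: (5.19 × 10²¹) / (2.92 × 10⁸)³ = 2.085 × 10⁻⁴
Ratio (larger/smaller) = 2.63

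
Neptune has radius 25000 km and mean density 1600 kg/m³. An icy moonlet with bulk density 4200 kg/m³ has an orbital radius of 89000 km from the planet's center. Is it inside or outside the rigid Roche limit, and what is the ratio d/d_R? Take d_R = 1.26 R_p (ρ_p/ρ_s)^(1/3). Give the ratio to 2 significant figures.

d_R = 1.26 × (25000 km) × (1600/4200)^(1/3) = 22830 km
d/d_R = (89000) / (22830) = 3.9
Since d/d_R > 1, the body is outside the Roche limit.

outside; d/d_R ≈ 3.9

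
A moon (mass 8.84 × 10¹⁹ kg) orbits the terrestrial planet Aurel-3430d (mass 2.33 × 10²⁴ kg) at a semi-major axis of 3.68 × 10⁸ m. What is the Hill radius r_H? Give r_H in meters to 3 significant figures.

r_H ≈ a (m/3M)^(1/3)
    = (3.68 × 10⁸) × (8.84 × 10¹⁹ / (3 × 2.33 × 10²⁴))^(1/3)
    = 8.57 × 10⁶ m

8.57 × 10⁶ m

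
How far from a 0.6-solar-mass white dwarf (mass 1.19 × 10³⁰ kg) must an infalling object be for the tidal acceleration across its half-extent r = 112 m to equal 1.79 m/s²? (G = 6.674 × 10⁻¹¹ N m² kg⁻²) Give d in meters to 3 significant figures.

2.15 × 10⁷ m

2GMr/d³ = a_tidal  ⇒  d = (2GMr / a_tidal)^(1/3)
d = (2 × 6.674×10⁻¹¹ × (1.19 × 10³⁰) × (112) / (1.79))^(1/3)
  = 2.15 × 10⁷ m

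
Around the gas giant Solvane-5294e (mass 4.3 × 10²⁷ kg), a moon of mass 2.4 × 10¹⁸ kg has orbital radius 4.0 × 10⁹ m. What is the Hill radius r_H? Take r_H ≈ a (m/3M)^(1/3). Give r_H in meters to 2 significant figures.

r_H ≈ a (m/3M)^(1/3)
    = (4.0 × 10⁹) × (2.4 × 10¹⁸ / (3 × 4.3 × 10²⁷))^(1/3)
    = 2.3 × 10⁶ m

2.3 × 10⁶ m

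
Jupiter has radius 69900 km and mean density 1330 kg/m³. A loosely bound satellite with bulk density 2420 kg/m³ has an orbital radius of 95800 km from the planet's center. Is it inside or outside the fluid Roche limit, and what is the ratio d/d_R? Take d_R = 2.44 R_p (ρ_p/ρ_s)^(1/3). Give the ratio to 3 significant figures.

inside; d/d_R ≈ 0.686

d_R = 2.44 × (69900 km) × (1330/2420)^(1/3) = 1.397 × 10⁵ km
d/d_R = (95800) / (1.397 × 10⁵) = 0.686
Since d/d_R < 1, the body is inside the Roche limit.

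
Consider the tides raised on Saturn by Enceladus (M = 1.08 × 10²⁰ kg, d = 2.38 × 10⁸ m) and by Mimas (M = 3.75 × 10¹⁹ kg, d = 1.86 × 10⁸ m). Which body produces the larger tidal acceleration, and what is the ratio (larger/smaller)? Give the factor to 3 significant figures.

Tidal stretch scales as M/d³; compute that for each body.
Enceladus: (1.08 × 10²⁰) / (2.38 × 10⁸)³ = 8.011 × 10⁻⁶
Mimas: (3.75 × 10¹⁹) / (1.86 × 10⁸)³ = 5.828 × 10⁻⁶
Ratio (larger/smaller) = 1.37

Enceladus, by a factor of ≈ 1.37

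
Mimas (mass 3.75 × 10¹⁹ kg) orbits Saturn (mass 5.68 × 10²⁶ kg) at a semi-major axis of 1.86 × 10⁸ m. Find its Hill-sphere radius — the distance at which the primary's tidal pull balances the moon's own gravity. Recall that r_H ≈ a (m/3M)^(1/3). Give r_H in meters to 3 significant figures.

5.21 × 10⁵ m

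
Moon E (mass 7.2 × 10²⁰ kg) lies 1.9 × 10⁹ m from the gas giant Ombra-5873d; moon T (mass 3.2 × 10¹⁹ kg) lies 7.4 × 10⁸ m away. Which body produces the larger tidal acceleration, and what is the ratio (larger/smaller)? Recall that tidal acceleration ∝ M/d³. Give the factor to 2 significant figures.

The tide-raising term goes as M/d³ (the gradient of a 1/d² field).
Moon E: (7.2 × 10²⁰) / (1.9 × 10⁹)³ = 1.050 × 10⁻⁷
Moon T: (3.2 × 10¹⁹) / (7.4 × 10⁸)³ = 7.897 × 10⁻⁸
Ratio (larger/smaller) = 1.3

Moon E, by a factor of ≈ 1.3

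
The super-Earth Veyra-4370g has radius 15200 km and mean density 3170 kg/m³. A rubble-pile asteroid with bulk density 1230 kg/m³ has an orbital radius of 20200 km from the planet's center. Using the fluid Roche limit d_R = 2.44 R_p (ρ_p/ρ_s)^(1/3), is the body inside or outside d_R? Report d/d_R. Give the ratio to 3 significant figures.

inside; d/d_R ≈ 0.397

d_R = 2.44 × (15200 km) × (3170/1230)^(1/3) = 50850 km
d/d_R = (20200) / (50850) = 0.397
Since d/d_R < 1, the body is inside the Roche limit.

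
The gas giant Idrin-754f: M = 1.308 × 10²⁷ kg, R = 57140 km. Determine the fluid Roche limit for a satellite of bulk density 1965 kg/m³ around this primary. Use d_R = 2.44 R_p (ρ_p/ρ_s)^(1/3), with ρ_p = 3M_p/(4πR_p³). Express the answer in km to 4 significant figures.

1.322 × 10⁵ km

ρ_p = 3M_p/(4πR_p³) = 3 × (1.308 × 10²⁷) / (4π × (5.714 × 10⁷ m)³) = 1674 kg/m³
d_R = 2.44 × 57140 km × (1674/1965)^(1/3)
    = 1.322 × 10⁵ km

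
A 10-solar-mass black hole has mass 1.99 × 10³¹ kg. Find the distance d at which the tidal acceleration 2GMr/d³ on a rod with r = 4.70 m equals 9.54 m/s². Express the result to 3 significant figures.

1.09 × 10⁷ m

2GMr/d³ = a_tidal  ⇒  d = (2GMr / a_tidal)^(1/3)
d = (2 × 6.674×10⁻¹¹ × (1.99 × 10³¹) × (4.70) / (9.54))^(1/3)
  = 1.09 × 10⁷ m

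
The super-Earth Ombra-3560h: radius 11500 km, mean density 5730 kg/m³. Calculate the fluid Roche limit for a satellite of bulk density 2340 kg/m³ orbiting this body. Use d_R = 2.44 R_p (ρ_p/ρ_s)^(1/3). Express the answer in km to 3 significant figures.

37800 km

d_R = 2.44 × 11500 km × (5730/2340)^(1/3)
    = 37800 km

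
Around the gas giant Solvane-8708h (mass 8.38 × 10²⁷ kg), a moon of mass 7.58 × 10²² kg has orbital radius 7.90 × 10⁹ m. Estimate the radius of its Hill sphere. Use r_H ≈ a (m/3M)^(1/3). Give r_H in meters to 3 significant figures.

1.14 × 10⁸ m

r_H ≈ a (m/3M)^(1/3)
    = (7.90 × 10⁹) × (7.58 × 10²² / (3 × 8.38 × 10²⁷))^(1/3)
    = 1.14 × 10⁸ m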